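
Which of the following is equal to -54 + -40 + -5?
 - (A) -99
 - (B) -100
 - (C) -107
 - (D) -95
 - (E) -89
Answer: A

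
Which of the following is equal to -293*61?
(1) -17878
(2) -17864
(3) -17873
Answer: 3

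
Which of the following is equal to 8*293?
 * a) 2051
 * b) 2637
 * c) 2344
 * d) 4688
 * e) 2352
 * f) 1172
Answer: c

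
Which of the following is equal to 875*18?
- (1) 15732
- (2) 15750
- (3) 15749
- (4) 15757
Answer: 2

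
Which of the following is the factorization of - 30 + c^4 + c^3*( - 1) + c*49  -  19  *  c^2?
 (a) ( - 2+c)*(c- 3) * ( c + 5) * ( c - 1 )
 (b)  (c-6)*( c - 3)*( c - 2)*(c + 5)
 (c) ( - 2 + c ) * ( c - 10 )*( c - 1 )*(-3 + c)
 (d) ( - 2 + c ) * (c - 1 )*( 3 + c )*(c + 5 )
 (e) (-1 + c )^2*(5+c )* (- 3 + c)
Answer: a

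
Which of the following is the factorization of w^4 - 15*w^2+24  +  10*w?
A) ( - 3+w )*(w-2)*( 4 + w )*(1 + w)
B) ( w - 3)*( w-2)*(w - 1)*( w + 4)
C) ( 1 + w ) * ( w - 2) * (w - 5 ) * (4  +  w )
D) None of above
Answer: A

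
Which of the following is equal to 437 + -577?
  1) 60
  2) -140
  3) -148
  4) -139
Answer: 2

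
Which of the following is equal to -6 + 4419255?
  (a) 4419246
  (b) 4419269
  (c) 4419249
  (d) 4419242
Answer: c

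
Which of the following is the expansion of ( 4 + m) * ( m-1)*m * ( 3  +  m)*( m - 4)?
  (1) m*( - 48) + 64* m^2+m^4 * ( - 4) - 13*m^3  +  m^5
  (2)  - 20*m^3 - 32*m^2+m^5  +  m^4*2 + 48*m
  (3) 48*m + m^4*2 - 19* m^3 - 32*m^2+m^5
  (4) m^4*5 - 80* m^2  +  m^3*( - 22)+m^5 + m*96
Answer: 3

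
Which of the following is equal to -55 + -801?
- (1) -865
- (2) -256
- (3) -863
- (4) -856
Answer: 4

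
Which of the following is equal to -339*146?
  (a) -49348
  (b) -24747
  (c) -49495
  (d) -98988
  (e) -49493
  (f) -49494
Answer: f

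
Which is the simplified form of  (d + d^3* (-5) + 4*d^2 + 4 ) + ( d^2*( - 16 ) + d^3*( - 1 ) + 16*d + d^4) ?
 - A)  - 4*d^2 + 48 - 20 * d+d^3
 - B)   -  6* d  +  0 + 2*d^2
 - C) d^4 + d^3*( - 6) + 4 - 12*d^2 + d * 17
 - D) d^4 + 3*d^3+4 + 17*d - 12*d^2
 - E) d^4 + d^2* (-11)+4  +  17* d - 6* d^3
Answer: C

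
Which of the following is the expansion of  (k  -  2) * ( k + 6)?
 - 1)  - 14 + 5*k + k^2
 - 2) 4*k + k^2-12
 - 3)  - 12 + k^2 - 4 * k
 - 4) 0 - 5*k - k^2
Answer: 2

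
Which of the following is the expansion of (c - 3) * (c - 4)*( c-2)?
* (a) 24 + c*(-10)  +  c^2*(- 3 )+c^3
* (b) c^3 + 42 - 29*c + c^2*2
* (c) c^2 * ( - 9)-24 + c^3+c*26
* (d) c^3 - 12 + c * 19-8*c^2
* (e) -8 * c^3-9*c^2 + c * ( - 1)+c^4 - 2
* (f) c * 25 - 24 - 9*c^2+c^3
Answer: c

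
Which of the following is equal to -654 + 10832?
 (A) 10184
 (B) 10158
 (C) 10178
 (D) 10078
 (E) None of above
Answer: C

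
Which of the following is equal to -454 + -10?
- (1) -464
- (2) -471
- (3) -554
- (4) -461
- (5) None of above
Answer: 1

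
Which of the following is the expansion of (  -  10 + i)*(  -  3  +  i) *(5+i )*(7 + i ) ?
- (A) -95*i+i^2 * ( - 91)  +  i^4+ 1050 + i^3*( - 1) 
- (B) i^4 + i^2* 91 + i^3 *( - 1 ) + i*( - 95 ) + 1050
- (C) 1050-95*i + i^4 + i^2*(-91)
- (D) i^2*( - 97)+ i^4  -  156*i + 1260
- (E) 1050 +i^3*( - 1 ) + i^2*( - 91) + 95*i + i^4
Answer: A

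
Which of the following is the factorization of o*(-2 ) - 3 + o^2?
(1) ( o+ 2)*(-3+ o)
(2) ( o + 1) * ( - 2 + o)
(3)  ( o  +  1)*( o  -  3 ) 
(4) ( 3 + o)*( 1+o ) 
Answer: 3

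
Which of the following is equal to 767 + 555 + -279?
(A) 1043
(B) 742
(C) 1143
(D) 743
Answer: A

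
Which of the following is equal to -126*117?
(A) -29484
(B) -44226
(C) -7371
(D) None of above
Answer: D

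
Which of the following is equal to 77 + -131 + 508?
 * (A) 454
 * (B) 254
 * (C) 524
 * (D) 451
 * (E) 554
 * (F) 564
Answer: A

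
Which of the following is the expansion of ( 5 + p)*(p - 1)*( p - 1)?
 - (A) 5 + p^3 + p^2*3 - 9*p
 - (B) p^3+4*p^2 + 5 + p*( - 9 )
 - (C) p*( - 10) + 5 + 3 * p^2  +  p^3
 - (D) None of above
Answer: A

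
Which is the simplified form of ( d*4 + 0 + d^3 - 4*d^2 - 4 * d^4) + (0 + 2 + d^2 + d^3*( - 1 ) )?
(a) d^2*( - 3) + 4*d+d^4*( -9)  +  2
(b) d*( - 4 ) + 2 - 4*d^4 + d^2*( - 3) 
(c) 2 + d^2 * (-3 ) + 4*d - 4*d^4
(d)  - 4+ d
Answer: c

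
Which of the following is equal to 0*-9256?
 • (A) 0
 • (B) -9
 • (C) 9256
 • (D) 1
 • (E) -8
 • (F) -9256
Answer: A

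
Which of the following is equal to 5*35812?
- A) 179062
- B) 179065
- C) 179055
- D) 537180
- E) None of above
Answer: E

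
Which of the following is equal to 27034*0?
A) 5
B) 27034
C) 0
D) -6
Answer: C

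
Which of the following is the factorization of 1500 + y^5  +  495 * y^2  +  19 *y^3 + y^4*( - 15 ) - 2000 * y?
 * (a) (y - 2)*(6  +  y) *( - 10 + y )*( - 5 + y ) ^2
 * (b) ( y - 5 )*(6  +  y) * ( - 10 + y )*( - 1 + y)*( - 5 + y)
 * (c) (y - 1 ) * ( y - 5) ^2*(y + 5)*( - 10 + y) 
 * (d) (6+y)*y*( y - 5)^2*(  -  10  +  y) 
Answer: b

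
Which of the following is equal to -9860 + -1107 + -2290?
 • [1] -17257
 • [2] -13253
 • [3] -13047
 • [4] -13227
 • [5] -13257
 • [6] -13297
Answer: 5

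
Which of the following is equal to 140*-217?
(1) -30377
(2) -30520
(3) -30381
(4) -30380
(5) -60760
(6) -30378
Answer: 4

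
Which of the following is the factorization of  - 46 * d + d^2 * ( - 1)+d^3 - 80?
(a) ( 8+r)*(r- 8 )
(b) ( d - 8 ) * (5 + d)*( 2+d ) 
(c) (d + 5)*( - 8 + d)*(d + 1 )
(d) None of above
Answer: b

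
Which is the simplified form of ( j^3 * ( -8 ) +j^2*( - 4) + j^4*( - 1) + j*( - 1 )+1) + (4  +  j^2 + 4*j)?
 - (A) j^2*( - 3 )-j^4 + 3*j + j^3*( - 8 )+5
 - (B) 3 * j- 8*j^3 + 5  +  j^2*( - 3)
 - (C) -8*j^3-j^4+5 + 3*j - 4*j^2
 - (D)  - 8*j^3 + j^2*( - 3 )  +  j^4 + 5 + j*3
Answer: A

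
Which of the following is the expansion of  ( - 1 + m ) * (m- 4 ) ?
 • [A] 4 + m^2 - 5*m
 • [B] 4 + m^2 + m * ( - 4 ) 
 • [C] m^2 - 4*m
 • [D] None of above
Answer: A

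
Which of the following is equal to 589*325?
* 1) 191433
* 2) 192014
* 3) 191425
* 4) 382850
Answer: 3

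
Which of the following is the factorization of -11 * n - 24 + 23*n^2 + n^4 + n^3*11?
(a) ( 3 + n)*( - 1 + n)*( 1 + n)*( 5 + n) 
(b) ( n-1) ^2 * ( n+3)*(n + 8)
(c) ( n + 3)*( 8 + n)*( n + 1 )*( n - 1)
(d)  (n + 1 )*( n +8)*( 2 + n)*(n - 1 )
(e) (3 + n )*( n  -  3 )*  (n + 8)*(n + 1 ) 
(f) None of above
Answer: c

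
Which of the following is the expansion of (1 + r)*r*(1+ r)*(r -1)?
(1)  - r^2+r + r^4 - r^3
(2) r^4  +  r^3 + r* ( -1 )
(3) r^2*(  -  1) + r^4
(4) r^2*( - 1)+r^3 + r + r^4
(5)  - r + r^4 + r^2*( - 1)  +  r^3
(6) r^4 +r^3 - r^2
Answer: 5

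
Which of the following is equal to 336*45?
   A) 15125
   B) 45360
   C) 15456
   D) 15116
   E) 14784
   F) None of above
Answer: F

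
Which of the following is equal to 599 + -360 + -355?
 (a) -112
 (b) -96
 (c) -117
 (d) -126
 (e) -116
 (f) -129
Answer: e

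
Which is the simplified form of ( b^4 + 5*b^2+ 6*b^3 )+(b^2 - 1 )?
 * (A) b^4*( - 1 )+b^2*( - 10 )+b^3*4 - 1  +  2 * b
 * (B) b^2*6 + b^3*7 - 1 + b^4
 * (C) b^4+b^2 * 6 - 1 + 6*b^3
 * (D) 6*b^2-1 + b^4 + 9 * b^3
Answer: C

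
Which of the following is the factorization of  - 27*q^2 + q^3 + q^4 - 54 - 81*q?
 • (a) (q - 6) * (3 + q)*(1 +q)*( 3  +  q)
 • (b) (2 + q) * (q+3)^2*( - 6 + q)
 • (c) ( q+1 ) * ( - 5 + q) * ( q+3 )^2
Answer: a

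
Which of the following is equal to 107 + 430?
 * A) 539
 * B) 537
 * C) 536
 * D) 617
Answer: B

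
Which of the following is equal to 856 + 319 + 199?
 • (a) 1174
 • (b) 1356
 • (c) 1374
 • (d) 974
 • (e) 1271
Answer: c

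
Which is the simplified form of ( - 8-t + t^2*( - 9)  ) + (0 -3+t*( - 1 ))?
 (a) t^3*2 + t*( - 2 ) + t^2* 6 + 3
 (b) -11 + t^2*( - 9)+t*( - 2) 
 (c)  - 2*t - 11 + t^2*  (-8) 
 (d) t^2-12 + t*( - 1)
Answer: b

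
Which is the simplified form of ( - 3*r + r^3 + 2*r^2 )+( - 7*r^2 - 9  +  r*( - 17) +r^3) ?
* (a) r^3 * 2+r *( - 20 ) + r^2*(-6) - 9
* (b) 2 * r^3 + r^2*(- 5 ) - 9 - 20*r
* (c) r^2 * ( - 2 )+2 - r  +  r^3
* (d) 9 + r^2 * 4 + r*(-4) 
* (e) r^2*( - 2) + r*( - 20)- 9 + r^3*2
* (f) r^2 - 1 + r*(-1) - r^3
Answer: b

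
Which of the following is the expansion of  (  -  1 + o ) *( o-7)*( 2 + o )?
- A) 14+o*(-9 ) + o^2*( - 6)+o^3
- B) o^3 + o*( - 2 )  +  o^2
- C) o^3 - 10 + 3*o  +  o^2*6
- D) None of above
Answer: A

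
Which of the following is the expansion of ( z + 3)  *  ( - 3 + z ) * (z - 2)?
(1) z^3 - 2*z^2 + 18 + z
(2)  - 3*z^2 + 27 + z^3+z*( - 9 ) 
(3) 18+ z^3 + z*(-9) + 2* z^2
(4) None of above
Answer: 4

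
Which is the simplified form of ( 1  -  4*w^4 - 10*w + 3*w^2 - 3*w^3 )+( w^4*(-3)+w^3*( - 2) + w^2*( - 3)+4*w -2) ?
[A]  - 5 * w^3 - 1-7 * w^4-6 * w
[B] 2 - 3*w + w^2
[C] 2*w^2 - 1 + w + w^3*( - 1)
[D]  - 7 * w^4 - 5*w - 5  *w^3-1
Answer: A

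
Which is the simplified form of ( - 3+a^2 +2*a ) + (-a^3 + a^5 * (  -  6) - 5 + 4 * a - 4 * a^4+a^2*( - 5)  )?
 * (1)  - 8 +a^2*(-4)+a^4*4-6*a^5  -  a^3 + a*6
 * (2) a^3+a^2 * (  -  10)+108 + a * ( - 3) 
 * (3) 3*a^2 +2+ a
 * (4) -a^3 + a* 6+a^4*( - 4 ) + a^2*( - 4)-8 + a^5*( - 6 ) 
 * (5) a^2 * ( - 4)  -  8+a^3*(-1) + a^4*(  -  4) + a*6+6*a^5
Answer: 4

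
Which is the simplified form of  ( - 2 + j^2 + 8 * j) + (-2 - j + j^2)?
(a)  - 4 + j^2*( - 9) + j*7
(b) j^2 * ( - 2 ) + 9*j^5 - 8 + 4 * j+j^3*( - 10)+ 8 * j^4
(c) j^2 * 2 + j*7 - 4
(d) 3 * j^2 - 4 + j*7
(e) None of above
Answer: c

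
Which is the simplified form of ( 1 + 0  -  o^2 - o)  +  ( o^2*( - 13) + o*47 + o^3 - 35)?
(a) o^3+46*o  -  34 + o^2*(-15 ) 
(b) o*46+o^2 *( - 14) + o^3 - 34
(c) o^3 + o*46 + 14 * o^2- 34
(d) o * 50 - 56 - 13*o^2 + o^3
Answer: b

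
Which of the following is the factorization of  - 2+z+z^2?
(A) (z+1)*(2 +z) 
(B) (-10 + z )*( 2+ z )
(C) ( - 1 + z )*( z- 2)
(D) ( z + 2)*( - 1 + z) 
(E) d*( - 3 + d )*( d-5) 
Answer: D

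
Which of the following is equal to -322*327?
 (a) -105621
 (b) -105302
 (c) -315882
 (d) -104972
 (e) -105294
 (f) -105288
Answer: e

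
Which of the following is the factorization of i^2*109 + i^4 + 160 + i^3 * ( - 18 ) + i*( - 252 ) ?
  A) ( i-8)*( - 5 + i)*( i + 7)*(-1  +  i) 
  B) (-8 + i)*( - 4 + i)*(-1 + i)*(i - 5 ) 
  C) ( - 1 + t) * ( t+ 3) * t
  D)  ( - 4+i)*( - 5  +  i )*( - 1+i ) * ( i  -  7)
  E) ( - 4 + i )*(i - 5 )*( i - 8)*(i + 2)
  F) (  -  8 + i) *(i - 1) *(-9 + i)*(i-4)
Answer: B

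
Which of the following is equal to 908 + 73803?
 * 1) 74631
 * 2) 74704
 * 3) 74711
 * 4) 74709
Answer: 3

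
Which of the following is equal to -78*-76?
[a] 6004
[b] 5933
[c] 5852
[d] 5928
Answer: d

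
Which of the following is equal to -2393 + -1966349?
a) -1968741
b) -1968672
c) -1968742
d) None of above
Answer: c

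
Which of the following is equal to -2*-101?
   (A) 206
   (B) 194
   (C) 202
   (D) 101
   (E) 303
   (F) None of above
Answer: C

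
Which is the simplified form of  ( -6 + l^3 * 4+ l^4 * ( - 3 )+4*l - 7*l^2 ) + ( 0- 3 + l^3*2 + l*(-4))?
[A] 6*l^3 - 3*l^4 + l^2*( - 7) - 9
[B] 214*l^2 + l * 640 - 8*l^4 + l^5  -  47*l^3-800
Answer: A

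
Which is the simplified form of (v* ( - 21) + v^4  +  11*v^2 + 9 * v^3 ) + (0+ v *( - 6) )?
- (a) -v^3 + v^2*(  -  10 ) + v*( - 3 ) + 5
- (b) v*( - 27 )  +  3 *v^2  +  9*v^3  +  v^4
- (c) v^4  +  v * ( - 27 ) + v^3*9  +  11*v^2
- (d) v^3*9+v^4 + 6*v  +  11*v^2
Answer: c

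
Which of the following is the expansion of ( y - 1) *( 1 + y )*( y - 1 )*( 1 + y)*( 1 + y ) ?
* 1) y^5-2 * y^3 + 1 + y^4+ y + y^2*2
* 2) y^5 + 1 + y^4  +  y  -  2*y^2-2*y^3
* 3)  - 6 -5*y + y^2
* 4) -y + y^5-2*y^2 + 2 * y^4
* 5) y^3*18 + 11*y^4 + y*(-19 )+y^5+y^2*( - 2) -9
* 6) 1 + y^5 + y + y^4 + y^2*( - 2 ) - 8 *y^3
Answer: 2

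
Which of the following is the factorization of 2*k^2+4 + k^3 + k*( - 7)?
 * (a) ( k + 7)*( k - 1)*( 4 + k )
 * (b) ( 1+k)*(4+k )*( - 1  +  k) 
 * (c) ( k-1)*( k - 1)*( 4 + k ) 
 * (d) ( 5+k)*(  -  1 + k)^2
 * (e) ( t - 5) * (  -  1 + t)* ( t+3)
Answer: c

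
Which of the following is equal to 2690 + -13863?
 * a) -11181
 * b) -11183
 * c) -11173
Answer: c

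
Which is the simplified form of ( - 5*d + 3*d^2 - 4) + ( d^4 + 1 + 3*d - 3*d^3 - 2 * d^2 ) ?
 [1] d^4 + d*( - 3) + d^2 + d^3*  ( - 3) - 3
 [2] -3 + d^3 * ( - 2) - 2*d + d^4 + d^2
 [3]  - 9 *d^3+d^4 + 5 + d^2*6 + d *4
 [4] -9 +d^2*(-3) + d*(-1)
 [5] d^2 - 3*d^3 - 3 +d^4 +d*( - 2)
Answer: 5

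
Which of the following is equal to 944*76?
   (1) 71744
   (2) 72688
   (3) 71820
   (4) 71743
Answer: 1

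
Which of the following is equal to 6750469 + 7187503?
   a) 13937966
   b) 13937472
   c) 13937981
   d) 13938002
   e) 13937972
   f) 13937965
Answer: e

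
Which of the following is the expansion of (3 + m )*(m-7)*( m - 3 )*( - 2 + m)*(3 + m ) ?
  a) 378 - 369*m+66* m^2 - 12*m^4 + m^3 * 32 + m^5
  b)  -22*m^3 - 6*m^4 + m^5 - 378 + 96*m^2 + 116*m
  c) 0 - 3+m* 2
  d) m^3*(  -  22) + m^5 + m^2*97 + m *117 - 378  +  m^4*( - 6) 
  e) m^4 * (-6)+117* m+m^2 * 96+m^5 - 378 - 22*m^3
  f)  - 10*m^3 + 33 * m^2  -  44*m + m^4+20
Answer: e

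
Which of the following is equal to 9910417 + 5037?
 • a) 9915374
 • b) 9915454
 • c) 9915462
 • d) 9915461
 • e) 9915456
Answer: b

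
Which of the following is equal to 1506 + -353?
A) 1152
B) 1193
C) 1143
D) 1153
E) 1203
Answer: D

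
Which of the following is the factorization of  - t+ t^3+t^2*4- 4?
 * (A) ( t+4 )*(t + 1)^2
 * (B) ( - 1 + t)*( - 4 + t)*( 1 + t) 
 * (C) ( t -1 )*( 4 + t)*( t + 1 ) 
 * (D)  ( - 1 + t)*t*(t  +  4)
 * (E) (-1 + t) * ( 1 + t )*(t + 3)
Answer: C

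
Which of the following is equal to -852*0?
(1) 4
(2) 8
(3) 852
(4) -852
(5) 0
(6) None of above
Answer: 5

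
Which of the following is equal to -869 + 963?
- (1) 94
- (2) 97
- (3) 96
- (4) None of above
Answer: 1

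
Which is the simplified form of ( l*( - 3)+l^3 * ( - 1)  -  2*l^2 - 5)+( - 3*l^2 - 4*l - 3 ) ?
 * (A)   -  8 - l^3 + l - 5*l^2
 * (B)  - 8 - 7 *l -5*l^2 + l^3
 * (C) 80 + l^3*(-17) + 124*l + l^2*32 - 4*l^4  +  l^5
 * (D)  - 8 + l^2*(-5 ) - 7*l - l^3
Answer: D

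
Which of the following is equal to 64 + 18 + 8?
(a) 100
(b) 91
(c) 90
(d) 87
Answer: c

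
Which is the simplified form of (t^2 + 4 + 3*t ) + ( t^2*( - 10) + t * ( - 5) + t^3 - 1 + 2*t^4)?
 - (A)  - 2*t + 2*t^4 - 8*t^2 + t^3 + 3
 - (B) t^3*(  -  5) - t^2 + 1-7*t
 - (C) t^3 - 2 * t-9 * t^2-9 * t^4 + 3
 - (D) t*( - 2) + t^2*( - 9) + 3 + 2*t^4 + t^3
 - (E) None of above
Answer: D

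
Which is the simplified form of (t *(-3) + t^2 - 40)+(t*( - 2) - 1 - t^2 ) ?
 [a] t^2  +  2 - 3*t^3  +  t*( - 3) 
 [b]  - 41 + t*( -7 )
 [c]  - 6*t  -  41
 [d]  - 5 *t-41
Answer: d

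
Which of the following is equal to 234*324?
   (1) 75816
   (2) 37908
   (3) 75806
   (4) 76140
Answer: 1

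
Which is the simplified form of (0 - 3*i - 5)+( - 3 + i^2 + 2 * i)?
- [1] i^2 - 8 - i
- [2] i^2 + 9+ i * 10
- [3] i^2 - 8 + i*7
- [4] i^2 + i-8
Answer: 1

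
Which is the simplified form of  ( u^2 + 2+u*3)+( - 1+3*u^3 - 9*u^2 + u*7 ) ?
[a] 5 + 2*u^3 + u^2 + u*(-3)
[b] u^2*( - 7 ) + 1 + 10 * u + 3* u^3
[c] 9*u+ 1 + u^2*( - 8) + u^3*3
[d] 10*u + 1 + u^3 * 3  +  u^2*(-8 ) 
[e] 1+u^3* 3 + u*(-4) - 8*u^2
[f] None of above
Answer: d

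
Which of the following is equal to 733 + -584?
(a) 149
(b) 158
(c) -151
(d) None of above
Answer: a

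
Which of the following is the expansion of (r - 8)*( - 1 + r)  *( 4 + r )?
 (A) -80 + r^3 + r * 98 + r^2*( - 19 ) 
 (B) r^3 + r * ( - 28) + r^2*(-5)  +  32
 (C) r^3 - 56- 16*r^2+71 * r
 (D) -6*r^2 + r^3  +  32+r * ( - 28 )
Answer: B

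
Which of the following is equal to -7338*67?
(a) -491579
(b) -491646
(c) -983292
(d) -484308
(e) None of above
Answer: b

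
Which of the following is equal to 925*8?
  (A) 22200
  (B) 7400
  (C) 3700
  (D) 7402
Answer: B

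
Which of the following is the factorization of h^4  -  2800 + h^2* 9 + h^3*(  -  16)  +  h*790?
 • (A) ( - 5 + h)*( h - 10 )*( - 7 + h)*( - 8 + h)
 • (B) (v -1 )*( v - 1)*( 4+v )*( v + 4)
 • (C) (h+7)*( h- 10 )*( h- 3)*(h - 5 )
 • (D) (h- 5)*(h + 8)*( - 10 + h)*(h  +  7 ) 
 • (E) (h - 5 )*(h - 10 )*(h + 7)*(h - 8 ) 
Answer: E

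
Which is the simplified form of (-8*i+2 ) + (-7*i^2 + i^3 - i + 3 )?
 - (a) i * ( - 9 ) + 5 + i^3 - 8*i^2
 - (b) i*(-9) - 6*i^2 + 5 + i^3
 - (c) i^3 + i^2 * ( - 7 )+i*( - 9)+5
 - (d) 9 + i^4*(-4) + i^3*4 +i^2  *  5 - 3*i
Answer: c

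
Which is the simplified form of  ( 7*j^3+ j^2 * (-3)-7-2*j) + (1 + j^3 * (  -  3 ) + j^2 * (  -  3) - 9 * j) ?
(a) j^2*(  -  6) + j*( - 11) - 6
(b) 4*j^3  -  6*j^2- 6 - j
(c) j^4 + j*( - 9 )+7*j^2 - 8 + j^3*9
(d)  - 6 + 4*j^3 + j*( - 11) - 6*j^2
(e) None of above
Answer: d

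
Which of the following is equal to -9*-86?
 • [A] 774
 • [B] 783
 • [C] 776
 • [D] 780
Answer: A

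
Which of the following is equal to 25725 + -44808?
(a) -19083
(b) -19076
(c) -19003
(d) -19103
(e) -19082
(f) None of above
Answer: a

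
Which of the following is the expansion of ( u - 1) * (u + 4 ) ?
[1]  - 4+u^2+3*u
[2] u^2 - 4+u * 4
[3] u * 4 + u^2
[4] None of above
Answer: 1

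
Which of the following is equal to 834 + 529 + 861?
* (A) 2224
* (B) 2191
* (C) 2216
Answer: A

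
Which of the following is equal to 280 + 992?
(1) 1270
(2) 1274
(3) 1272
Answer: 3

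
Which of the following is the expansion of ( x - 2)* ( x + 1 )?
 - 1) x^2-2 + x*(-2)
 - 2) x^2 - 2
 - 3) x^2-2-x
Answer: 3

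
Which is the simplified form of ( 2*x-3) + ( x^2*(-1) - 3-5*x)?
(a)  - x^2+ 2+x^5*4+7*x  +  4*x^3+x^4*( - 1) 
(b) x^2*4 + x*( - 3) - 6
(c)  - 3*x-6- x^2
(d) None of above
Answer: c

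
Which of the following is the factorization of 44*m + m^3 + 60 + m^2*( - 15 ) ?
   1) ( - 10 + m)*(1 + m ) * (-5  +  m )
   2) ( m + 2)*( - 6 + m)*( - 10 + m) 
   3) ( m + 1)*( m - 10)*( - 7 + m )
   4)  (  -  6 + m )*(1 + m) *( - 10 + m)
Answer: 4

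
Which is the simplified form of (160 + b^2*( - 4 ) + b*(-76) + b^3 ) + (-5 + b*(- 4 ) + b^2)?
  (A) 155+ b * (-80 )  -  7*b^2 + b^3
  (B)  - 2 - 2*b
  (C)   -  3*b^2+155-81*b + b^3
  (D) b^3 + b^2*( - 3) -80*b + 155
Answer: D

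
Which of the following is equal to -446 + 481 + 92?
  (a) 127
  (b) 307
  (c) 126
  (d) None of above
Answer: a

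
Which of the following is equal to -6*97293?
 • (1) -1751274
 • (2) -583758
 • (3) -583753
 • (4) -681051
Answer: 2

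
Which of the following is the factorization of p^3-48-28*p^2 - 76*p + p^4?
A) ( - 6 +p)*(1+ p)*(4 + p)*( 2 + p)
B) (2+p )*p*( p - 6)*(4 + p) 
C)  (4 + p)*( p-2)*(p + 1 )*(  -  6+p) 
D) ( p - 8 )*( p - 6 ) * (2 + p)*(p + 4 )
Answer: A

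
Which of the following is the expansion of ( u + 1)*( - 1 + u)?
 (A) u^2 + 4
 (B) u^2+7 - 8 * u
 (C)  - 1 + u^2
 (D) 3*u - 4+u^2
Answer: C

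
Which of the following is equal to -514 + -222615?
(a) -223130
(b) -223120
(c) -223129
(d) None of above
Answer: c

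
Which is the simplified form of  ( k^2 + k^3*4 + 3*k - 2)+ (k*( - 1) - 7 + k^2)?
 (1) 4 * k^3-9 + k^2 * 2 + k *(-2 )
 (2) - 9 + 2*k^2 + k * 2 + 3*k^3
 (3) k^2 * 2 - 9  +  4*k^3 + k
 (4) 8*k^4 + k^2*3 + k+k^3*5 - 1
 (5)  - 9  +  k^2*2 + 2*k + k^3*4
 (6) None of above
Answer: 5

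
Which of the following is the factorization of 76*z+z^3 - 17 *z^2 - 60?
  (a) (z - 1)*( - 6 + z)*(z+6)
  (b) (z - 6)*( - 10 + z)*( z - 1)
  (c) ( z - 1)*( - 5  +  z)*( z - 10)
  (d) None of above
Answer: b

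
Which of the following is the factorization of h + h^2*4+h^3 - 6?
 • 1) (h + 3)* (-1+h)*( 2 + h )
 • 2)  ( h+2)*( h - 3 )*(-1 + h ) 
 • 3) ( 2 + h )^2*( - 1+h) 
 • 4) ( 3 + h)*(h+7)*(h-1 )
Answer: 1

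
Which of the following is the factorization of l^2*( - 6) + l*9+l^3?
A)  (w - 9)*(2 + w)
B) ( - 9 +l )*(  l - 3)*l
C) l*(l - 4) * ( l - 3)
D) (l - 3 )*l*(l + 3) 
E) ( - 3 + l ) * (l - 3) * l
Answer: E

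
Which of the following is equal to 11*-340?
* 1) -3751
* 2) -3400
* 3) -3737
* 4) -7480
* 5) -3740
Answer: 5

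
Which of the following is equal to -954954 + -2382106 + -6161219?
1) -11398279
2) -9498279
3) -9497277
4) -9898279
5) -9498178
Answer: 2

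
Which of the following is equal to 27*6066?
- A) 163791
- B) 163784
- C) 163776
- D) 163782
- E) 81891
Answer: D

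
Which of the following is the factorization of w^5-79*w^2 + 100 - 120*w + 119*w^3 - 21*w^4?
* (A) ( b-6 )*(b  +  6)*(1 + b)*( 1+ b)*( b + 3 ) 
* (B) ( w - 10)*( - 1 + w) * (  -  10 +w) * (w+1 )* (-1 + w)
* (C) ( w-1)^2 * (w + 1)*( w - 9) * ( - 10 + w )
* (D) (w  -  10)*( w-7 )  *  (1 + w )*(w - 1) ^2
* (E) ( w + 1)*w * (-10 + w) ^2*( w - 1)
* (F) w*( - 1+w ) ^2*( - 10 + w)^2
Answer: B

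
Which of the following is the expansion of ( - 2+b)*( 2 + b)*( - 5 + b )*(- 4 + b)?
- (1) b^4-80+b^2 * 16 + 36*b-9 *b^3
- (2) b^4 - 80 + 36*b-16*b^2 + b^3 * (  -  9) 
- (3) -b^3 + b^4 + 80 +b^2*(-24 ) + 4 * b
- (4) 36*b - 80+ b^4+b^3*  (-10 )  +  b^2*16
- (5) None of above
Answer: 1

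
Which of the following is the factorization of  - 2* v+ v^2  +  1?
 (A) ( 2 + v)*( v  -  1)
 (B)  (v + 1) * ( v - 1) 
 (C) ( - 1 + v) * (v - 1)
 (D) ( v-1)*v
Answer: C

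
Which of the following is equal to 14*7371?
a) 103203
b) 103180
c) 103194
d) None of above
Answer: c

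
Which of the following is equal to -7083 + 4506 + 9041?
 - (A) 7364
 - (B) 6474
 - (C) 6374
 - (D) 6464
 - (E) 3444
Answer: D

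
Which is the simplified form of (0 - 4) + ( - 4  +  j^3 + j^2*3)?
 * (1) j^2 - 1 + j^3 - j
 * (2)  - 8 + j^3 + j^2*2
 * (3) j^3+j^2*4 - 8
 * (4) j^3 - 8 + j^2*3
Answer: 4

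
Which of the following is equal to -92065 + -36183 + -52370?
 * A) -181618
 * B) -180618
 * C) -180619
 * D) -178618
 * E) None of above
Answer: B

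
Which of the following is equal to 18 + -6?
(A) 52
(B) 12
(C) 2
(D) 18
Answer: B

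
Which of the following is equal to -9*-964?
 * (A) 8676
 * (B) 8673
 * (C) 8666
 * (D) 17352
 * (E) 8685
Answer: A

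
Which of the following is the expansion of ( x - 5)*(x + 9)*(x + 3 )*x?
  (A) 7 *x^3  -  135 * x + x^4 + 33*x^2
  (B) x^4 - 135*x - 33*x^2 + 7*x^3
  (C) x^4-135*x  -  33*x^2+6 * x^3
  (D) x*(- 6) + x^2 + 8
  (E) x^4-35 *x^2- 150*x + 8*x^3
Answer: B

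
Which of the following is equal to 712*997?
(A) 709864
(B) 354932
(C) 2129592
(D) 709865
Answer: A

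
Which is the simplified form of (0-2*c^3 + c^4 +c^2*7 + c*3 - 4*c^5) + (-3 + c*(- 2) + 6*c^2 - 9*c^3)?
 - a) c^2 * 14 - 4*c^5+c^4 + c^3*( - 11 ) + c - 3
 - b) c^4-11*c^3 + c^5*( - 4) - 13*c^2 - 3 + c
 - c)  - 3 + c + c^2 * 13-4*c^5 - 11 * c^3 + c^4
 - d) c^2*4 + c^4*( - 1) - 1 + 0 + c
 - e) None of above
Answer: c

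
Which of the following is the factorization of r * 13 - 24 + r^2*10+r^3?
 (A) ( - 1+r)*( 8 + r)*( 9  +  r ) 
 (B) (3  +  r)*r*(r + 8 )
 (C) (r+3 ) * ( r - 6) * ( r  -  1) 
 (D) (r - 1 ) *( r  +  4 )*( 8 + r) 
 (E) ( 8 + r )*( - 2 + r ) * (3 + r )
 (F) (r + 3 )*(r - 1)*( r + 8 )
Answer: F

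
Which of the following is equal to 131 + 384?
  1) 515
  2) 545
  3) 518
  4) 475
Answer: 1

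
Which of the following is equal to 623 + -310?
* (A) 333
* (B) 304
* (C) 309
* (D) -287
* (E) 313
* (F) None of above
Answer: E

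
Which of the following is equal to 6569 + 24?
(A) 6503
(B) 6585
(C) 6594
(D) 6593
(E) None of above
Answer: D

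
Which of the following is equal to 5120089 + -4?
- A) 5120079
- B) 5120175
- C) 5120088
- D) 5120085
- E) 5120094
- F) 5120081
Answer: D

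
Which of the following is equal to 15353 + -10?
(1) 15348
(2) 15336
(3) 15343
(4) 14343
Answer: 3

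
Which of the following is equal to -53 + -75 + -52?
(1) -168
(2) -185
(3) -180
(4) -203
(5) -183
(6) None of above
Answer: 3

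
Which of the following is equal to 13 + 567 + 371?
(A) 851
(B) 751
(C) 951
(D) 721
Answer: C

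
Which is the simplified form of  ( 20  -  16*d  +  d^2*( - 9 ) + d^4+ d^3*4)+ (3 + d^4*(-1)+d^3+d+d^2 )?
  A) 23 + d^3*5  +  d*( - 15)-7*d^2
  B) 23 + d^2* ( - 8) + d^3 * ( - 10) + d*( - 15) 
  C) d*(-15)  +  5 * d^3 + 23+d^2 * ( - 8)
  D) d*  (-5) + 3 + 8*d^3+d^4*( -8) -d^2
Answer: C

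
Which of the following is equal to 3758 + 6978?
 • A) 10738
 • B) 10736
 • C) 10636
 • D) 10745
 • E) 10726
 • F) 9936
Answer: B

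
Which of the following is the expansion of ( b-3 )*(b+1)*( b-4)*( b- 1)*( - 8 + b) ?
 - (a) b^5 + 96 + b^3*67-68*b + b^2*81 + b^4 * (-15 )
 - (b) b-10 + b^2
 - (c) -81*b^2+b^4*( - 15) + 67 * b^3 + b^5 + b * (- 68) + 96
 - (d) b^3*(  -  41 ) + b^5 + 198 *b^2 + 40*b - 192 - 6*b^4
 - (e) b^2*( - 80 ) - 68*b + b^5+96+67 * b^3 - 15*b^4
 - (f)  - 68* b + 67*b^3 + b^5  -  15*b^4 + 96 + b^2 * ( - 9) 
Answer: c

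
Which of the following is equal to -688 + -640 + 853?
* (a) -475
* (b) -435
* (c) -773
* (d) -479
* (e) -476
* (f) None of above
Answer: a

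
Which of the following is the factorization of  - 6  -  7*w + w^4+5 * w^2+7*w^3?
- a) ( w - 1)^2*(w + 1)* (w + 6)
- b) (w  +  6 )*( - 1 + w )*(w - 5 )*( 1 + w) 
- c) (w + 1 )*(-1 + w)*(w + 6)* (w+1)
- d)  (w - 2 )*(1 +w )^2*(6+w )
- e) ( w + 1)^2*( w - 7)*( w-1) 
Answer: c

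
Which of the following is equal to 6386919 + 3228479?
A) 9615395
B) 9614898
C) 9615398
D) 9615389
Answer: C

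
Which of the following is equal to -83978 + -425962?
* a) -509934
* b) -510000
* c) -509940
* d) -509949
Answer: c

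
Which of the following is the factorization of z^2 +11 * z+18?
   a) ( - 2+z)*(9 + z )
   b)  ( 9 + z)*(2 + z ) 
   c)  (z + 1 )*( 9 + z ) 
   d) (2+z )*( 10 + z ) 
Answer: b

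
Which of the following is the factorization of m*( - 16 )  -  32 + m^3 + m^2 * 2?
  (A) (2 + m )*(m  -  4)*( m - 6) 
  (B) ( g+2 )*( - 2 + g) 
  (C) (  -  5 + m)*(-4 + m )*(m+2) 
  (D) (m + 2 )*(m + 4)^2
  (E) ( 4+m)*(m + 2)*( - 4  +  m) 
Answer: E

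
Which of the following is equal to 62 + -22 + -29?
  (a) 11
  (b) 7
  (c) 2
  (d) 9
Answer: a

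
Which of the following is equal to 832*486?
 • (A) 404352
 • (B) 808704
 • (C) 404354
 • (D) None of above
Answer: A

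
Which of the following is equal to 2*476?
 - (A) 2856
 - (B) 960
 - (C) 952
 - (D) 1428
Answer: C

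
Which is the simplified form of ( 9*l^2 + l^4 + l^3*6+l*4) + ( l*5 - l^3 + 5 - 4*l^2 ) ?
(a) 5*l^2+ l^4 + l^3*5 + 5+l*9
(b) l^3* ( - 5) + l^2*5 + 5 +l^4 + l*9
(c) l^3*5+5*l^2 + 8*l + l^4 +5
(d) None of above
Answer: a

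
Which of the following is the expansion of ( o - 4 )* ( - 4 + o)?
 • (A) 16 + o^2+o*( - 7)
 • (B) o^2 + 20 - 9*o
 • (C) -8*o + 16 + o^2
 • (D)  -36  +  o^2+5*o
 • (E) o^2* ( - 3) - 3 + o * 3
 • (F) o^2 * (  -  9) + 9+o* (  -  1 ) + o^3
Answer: C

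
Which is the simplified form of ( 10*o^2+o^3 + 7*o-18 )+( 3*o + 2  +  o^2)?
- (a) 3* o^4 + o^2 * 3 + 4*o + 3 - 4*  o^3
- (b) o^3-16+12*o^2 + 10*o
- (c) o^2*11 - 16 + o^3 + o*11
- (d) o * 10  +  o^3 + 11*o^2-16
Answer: d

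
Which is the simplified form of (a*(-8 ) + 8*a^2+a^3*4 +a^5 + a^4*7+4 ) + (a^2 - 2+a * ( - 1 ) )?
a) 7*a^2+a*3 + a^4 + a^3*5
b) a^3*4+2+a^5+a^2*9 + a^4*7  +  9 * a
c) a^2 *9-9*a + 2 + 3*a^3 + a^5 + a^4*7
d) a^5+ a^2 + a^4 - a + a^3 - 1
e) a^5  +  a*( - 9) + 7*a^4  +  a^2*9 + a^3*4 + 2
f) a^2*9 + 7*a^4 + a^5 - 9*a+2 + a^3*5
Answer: e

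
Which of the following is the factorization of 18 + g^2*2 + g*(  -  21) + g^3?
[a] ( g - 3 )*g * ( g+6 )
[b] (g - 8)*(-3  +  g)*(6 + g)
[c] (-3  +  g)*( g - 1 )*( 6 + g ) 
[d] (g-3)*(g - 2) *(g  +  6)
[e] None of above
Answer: c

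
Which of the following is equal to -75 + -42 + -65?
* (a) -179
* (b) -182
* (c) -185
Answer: b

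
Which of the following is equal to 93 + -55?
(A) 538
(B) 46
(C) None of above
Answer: C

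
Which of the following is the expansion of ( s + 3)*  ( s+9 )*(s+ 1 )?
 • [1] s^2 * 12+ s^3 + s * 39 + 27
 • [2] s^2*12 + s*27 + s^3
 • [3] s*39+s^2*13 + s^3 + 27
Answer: 3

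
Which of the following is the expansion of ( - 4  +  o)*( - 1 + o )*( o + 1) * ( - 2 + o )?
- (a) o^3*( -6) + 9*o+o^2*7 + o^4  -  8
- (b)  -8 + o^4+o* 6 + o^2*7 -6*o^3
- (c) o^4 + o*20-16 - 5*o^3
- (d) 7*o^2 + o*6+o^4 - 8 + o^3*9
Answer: b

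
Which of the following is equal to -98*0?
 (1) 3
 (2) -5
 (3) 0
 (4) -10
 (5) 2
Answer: 3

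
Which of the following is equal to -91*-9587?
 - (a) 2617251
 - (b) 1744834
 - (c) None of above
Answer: c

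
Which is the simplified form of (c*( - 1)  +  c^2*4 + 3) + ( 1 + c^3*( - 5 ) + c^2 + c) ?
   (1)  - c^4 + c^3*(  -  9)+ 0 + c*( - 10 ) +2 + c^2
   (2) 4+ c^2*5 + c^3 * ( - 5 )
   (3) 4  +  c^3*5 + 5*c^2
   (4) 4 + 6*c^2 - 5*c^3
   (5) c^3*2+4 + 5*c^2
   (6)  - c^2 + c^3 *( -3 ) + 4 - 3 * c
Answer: 2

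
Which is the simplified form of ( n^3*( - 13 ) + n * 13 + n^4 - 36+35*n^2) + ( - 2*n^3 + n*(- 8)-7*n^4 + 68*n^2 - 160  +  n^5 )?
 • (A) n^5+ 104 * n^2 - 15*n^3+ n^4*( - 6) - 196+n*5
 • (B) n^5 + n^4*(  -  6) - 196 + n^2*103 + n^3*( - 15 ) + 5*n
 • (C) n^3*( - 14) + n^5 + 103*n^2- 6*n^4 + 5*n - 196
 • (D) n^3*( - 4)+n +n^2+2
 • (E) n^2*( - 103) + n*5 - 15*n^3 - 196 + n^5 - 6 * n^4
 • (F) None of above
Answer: B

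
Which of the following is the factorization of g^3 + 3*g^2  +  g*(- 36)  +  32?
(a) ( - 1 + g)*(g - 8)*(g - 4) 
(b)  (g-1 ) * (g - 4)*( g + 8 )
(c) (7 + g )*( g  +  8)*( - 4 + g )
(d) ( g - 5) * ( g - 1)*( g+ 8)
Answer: b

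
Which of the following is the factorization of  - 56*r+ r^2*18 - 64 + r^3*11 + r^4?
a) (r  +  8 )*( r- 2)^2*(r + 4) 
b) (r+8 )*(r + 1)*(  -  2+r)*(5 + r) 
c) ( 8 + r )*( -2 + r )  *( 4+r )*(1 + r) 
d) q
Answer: c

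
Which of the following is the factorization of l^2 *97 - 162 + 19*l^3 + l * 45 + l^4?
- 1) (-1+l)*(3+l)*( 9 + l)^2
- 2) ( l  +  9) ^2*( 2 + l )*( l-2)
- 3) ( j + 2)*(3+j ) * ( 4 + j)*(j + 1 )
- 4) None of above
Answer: 4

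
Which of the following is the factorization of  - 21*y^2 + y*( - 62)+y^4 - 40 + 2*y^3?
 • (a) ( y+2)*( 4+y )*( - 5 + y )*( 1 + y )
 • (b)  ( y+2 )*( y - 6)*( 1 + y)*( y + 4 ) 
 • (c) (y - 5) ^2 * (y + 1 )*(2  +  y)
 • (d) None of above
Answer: a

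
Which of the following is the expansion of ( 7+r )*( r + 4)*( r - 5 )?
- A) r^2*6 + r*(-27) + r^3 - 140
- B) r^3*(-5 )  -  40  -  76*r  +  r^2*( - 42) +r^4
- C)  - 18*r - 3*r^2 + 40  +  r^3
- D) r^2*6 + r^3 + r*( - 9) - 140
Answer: A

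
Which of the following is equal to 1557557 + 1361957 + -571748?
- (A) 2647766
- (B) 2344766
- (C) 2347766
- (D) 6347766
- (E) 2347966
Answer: C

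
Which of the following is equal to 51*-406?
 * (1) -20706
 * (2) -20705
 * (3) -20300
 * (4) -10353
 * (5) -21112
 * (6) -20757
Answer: 1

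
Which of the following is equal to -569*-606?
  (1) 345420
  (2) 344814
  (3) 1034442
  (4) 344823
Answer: 2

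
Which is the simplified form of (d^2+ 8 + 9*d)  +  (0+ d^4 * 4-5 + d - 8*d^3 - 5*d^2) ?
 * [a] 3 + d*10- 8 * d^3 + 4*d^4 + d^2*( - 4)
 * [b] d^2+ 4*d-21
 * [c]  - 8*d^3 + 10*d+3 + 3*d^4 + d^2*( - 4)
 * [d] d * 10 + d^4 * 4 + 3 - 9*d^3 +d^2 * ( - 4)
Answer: a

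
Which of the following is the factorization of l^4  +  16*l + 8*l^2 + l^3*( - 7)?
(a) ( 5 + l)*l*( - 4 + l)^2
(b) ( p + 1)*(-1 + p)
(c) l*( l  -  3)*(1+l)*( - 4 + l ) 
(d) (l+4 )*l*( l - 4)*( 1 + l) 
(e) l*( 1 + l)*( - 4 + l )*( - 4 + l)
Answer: e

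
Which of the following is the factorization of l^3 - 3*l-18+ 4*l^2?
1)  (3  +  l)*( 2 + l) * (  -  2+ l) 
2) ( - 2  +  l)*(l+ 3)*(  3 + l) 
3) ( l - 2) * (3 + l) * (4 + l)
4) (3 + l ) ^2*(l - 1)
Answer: 2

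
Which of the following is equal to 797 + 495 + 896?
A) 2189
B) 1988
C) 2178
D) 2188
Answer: D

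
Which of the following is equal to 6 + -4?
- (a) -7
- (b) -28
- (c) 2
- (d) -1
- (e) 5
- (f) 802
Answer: c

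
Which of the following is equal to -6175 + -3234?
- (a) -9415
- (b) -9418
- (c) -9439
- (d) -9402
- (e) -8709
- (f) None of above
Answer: f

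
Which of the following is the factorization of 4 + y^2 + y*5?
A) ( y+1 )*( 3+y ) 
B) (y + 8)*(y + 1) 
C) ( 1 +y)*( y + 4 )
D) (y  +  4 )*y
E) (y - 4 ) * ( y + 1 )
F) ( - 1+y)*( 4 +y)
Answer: C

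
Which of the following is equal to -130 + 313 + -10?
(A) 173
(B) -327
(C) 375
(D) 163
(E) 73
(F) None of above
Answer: A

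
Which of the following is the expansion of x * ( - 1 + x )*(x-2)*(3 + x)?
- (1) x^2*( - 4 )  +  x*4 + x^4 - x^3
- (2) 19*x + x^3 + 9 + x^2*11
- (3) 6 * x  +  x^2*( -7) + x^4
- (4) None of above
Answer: 3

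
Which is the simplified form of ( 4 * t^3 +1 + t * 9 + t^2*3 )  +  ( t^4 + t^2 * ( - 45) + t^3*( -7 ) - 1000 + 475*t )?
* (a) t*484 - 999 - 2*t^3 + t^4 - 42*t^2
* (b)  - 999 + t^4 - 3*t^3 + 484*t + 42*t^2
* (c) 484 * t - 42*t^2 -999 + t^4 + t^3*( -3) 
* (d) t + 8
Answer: c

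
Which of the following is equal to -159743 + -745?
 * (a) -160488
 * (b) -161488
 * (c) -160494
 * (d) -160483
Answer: a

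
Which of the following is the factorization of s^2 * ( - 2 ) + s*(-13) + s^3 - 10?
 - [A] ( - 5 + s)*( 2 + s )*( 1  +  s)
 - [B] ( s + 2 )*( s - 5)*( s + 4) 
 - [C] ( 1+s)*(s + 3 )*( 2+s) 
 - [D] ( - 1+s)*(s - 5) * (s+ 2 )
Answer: A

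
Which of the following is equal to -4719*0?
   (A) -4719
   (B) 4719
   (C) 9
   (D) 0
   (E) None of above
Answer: D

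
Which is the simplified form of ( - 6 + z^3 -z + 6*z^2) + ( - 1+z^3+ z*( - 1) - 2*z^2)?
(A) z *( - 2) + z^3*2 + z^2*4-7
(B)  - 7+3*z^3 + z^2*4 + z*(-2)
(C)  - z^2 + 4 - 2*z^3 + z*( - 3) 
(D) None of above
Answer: A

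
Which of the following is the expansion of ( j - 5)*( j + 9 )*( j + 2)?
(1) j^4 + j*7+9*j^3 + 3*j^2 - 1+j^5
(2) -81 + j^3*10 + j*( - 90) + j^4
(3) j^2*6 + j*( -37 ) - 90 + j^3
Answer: 3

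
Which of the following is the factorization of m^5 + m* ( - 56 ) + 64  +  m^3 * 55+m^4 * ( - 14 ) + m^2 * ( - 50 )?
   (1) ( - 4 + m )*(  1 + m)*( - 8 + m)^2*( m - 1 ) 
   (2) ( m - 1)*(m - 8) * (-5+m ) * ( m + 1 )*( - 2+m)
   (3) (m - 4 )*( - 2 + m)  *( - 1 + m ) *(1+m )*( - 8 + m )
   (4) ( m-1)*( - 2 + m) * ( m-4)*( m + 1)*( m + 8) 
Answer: 3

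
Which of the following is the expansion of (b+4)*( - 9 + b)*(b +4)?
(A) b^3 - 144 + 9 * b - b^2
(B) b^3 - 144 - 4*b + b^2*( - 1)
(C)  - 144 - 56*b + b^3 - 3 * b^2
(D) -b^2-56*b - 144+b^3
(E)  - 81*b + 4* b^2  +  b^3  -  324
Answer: D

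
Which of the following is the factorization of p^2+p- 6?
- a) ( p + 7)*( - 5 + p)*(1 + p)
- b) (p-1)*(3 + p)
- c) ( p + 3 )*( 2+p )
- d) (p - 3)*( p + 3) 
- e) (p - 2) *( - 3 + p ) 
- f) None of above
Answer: f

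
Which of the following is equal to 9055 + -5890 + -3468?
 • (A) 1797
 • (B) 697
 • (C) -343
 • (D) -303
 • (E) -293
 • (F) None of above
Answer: D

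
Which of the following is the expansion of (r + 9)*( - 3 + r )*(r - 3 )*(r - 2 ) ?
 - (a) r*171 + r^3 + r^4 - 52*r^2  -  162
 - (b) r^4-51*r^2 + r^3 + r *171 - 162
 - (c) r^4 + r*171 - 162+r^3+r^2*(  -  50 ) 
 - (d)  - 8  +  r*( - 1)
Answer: b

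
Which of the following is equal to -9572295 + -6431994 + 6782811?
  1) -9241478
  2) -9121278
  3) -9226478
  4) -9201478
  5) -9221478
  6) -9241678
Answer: 5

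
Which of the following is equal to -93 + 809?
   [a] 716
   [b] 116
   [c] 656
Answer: a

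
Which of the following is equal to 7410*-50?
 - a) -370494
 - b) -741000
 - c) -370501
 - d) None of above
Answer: d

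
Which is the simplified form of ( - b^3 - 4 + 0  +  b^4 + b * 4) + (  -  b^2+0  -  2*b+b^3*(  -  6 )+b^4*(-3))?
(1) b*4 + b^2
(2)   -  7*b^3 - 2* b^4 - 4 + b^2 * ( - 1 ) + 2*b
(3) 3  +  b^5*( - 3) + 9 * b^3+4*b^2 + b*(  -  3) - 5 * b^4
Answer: 2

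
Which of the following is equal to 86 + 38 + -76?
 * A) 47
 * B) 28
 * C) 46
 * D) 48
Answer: D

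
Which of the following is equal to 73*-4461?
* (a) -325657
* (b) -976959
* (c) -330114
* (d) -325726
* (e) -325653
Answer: e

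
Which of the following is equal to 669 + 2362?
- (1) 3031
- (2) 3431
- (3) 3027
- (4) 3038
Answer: 1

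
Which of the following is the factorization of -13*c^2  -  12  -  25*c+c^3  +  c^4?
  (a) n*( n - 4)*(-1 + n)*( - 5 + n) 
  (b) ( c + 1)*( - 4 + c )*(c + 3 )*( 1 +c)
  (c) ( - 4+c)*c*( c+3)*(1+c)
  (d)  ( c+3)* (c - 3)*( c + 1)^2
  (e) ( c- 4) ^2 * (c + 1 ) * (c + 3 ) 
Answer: b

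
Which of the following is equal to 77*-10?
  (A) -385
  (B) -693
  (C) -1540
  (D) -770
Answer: D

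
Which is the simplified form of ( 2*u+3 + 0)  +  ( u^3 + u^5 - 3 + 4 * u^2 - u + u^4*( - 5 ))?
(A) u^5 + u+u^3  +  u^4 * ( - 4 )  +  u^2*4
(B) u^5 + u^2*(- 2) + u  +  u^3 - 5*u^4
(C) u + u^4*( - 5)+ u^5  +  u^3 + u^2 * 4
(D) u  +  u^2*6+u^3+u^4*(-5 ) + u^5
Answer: C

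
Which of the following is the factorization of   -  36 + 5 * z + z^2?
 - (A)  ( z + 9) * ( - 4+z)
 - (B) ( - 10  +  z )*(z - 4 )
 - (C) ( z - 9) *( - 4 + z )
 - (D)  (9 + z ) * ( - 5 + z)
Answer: A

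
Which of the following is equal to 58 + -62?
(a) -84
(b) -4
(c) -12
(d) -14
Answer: b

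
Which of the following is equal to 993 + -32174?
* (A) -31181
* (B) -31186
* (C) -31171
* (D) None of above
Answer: A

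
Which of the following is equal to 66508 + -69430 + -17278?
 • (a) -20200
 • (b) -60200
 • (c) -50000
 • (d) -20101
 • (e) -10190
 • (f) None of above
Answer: a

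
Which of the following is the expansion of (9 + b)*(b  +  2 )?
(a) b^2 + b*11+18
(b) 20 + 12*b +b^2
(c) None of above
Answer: a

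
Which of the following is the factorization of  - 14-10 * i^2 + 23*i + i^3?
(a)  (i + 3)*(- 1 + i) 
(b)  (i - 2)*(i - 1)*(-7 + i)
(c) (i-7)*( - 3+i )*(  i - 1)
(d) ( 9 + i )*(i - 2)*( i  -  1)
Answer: b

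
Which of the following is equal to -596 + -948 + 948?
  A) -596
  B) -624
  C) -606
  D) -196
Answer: A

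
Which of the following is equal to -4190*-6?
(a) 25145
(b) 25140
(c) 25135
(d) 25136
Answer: b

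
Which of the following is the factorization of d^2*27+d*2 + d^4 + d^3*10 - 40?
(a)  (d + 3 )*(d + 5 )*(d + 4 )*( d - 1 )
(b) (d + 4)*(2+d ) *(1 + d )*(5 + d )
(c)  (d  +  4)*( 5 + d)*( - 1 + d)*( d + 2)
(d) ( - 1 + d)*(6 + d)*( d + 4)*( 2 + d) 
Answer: c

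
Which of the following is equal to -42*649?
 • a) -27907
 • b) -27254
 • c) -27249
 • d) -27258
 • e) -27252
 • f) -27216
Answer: d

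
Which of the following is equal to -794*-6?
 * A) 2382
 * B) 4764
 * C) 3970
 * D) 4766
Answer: B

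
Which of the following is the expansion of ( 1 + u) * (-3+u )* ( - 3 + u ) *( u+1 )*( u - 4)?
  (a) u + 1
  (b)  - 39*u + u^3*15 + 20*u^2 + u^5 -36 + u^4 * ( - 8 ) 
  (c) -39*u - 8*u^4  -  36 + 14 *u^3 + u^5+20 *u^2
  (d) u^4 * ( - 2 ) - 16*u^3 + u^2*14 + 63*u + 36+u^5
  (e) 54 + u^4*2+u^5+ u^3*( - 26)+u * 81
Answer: c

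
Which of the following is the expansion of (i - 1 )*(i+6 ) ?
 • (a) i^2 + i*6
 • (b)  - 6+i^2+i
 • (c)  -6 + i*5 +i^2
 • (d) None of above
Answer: c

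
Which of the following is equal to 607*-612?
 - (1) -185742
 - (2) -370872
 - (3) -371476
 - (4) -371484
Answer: 4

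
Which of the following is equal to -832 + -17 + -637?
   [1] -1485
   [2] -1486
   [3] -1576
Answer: 2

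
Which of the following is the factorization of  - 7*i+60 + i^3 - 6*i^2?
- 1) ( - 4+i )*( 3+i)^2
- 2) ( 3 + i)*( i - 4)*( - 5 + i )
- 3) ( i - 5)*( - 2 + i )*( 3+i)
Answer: 2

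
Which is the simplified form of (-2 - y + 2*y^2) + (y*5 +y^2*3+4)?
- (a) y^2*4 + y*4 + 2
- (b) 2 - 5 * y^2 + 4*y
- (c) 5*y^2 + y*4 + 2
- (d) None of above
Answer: c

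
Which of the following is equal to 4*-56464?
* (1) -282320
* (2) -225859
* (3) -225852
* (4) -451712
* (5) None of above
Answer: 5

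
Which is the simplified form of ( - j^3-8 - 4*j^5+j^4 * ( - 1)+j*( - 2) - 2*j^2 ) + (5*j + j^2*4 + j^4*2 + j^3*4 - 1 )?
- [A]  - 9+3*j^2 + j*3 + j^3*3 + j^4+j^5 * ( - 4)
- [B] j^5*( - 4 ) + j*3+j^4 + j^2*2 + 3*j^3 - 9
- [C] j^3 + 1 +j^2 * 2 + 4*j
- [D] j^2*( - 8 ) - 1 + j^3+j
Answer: B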